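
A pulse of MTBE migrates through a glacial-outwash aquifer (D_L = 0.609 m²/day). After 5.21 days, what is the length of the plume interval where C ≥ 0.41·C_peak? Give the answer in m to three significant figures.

The plume is Gaussian with σ = √(2Dt) = √(2 × 0.609 × 5.21) = 2.519 m.
C/C_peak = exp(−Δx²/(2σ²)) = 0.41 ⇒ Δx = σ·√(−2 ln 0.41) = 2.519 × 1.335 = 3.363 m.
Width = 2Δx = 6.73 m.

6.73 m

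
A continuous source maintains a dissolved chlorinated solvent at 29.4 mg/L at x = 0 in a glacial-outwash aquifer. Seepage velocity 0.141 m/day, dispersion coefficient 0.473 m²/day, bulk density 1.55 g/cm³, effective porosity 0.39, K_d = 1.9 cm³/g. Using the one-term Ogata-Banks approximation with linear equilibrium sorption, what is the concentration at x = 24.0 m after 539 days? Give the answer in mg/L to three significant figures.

Retardation factor R = 1 + ρ_b·K_d/n = 1 + 1.55 × 1.9/0.39 = 8.551.
Sorption retards both mechanisms: v_R = v/R = 0.01649 m/day, D_R = D/R = 0.05532 m²/day.
v_R·t = 0.01649 × 539 = 8.88811 m; 2√(D_R t) = 10.92 m; argument = (24.0 − 8.88811)/10.92 = 1.384.
C = C₀ × ½·erfc(1.384) = 29.4 × 0.02516 = 0.740 mg/L.

0.740 mg/L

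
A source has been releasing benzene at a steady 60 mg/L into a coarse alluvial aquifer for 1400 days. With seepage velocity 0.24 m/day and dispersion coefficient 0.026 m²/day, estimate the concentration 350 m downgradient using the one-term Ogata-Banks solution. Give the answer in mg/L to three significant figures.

For a continuous step input, C/C₀ ≈ ½·erfc((x−vt)/(2√(Dt))).
vt = 0.24 × 1400 = 336 m and 2√(Dt) = 2√(0.026 × 1400) = 12.07 m.
Argument (x−vt)/(2√(Dt)) = (350 − 336)/12.07 = 1.160; ½·erfc(1.160) = 0.05045.
C = 60 × 0.05045 = 3.03 mg/L.

3.03 mg/L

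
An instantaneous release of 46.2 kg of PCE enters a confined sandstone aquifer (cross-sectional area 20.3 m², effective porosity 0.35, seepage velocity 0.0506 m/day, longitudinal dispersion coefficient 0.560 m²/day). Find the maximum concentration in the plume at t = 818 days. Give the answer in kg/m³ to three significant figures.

0.0857 kg/m³

The peak of an instantaneous 1D plume sits at x = vt; there the Gaussian factor is 1 and C_max = M/(n_e·A·√(4πDt)), where n_e·A is the pore area the mass is dissolved in.
√(4πDt) = √(4π × 0.560 × 818) = 75.87 m, so C_max = 46.2/(0.35 × 20.3 × 75.87) = 0.0857 kg/m³.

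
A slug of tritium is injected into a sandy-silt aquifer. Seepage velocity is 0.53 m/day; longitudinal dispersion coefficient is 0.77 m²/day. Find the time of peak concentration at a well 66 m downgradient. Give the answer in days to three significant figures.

For the 1D instantaneous-source solution, setting ∂C/∂t = 0 at fixed x gives v²t² + 2Dt − x² = 0, so t = (√(D² + v²x²) − D)/v².
√(D² + v²x²) = √(0.77² + 0.53² × 66²) = 34.99; v² = 0.2809.
t = (34.99 − 0.77)/0.2809 = 122 days (vs. the pure-advection estimate x/v = 125 d).

122 days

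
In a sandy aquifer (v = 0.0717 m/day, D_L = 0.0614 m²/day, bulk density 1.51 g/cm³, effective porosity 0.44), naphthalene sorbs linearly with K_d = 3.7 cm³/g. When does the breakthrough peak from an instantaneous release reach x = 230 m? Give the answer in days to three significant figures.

Retardation factor R = 1 + ρ_b·K_d/n = 1 + 1.51 × 3.7/0.44 = 13.70.
Sorption retards both mechanisms: v_R = v/R = 0.005234 m/day, D_R = D/R = 0.004482 m²/day.
Peak time from v_R²t² + 2D_R t − x² = 0: t = (√(D_R² + v_R²x²) − D_R)/v_R².
√(D_R² + v_R²x²) = √(0.004482² + 0.005234² × 230²) = 1.204; v_R² = 2.739e-05.
t = (1.204 − 0.004482)/2.739e-05 = 43800 days.

43800 days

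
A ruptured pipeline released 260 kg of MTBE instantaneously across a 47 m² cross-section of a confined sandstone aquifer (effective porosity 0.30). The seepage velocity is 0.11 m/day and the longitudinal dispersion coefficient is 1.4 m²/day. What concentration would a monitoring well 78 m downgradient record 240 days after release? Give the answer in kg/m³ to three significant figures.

0.0391 kg/m³

For an instantaneous plane source, C(x,t) = M/(n_e·A·√(4πDt)) · exp(−(x−vt)²/(4Dt)), with n_e·A the pore (flow) area.
Plume center vt = 0.11 × 240 = 26.4 m, so the well at 78 m is 51.6 m downgradient of the peak.
√(4πDt) = 64.98 m, giving peak height M/(n_e·A·√(4πDt)) = 260/(0.30 × 47 × 64.98) = 0.2838 kg/m³.
(x−vt)²/(4Dt) = (51.6)²/(4 × 1.4 × 240) = 1.981; exp(−1.981) = 0.1379.
C = 0.2838 × 0.1379 = 0.0391 kg/m³.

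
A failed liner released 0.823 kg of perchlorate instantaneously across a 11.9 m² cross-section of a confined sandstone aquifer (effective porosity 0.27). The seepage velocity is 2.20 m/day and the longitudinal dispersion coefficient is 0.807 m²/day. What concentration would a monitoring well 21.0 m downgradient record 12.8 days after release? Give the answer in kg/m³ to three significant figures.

0.00650 kg/m³

For an instantaneous plane source, C(x,t) = M/(n_e·A·√(4πDt)) · exp(−(x−vt)²/(4Dt)), with n_e·A the pore (flow) area.
Plume center vt = 2.20 × 12.8 = 28.16 m, so the well at 21.0 m is 7.16 m upgradient of the peak.
√(4πDt) = 11.39 m, giving peak height M/(n_e·A·√(4πDt)) = 0.823/(0.27 × 11.9 × 11.39) = 0.02249 kg/m³.
(x−vt)²/(4Dt) = (-7.16)²/(4 × 0.807 × 12.8) = 1.241; exp(−1.241) = 0.2891.
C = 0.02249 × 0.2891 = 0.00650 kg/m³.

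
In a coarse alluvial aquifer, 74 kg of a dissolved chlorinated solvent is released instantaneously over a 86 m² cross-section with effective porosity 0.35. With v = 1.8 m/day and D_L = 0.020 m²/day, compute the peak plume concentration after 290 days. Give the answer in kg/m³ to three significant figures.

0.288 kg/m³

The peak of an instantaneous 1D plume sits at x = vt; there the Gaussian factor is 1 and C_max = M/(n_e·A·√(4πDt)), where n_e·A is the pore area the mass is dissolved in.
√(4πDt) = √(4π × 0.020 × 290) = 8.537 m, so C_max = 74/(0.35 × 86 × 8.537) = 0.288 kg/m³.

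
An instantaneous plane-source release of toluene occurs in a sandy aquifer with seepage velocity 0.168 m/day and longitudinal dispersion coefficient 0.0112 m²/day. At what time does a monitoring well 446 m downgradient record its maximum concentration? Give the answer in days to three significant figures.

For the 1D instantaneous-source solution, setting ∂C/∂t = 0 at fixed x gives v²t² + 2Dt − x² = 0, so t = (√(D² + v²x²) − D)/v².
√(D² + v²x²) = √(0.0112² + 0.168² × 446²) = 74.93; v² = 0.028224.
t = (74.93 − 0.0112)/0.028224 = 2650 days (vs. the pure-advection estimate x/v = 2650 d).

2650 days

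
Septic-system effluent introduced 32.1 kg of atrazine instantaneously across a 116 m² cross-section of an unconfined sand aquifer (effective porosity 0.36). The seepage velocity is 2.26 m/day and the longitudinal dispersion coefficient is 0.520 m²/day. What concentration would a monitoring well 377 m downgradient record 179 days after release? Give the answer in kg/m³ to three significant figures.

For an instantaneous plane source, C(x,t) = M/(n_e·A·√(4πDt)) · exp(−(x−vt)²/(4Dt)), with n_e·A the pore (flow) area.
Plume center vt = 2.26 × 179 = 404.54 m, so the well at 377 m is 27.54 m upgradient of the peak.
√(4πDt) = 34.20 m, giving peak height M/(n_e·A·√(4πDt)) = 32.1/(0.36 × 116 × 34.20) = 0.02248 kg/m³.
(x−vt)²/(4Dt) = (-27.54)²/(4 × 0.520 × 179) = 2.037; exp(−2.037) = 0.1304.
C = 0.02248 × 0.1304 = 0.00293 kg/m³.

0.00293 kg/m³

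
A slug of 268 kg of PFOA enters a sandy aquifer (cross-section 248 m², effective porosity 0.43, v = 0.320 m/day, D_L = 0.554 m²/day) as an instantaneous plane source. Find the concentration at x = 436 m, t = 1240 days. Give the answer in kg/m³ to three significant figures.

For an instantaneous plane source, C(x,t) = M/(n_e·A·√(4πDt)) · exp(−(x−vt)²/(4Dt)), with n_e·A the pore (flow) area.
Plume center vt = 0.320 × 1240 = 396.8 m, so the well at 436 m is 39.2 m downgradient of the peak.
√(4πDt) = 92.91 m, giving peak height M/(n_e·A·√(4πDt)) = 268/(0.43 × 248 × 92.91) = 0.02705 kg/m³.
(x−vt)²/(4Dt) = (39.2)²/(4 × 0.554 × 1240) = 0.5592; exp(−0.5592) = 0.5717.
C = 0.02705 × 0.5717 = 0.0155 kg/m³.

0.0155 kg/m³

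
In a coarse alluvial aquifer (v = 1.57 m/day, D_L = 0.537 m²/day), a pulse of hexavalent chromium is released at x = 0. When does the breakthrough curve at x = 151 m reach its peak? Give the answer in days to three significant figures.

For the 1D instantaneous-source solution, setting ∂C/∂t = 0 at fixed x gives v²t² + 2Dt − x² = 0, so t = (√(D² + v²x²) − D)/v².
√(D² + v²x²) = √(0.537² + 1.57² × 151²) = 237.1; v² = 2.4649.
t = (237.1 − 0.537)/2.4649 = 96.0 days (vs. the pure-advection estimate x/v = 96.2 d).

96.0 days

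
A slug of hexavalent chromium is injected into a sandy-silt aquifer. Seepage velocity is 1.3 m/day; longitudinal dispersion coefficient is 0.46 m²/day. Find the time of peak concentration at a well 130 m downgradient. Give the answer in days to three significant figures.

For the 1D instantaneous-source solution, setting ∂C/∂t = 0 at fixed x gives v²t² + 2Dt − x² = 0, so t = (√(D² + v²x²) − D)/v².
√(D² + v²x²) = √(0.46² + 1.3² × 130²) = 169.0; v² = 1.69.
t = (169.0 − 0.46)/1.69 = 99.7 days (vs. the pure-advection estimate x/v = 100 d).

99.7 days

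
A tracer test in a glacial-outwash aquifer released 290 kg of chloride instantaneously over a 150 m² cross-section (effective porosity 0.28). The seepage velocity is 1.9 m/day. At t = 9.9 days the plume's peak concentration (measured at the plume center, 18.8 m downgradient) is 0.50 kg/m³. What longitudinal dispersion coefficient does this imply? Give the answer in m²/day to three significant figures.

1.53 m²/day

At the plume center C_max = M/(n_e·A·√(4πDt)), so D = M²/(4πt·(n_e·A·C_max)²).
n_e·A·C_max = 0.28 × 150 × 0.50 = 21.00 kg/m.
D = 290²/(4π × 9.9 × 21.00²) = 1.53 m²/day.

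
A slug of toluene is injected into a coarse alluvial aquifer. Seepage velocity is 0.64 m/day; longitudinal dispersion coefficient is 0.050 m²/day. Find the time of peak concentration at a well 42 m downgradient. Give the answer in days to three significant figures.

65.5 days

For the 1D instantaneous-source solution, setting ∂C/∂t = 0 at fixed x gives v²t² + 2Dt − x² = 0, so t = (√(D² + v²x²) − D)/v².
√(D² + v²x²) = √(0.050² + 0.64² × 42²) = 26.88; v² = 0.4096.
t = (26.88 − 0.050)/0.4096 = 65.5 days (vs. the pure-advection estimate x/v = 65.6 d).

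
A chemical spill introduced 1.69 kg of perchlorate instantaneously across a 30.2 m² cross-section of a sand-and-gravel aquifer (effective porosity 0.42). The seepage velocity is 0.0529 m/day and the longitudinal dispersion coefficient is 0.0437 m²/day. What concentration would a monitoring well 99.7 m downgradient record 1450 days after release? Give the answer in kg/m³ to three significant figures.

0.000586 kg/m³

For an instantaneous plane source, C(x,t) = M/(n_e·A·√(4πDt)) · exp(−(x−vt)²/(4Dt)), with n_e·A the pore (flow) area.
Plume center vt = 0.0529 × 1450 = 76.705 m, so the well at 99.7 m is 22.995 m downgradient of the peak.
√(4πDt) = 28.22 m, giving peak height M/(n_e·A·√(4πDt)) = 1.69/(0.42 × 30.2 × 28.22) = 0.004721 kg/m³.
(x−vt)²/(4Dt) = (22.995)²/(4 × 0.0437 × 1450) = 2.086; exp(−2.086) = 0.1242.
C = 0.004721 × 0.1242 = 0.000586 kg/m³.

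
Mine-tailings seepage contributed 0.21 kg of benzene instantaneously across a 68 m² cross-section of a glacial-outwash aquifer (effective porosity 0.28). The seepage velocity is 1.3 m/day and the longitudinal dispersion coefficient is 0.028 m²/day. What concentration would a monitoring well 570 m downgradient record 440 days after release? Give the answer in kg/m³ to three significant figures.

0.000817 kg/m³

For an instantaneous plane source, C(x,t) = M/(n_e·A·√(4πDt)) · exp(−(x−vt)²/(4Dt)), with n_e·A the pore (flow) area.
Plume center vt = 1.3 × 440 = 572 m, so the well at 570 m is 2 m upgradient of the peak.
√(4πDt) = 12.44 m, giving peak height M/(n_e·A·√(4πDt)) = 0.21/(0.28 × 68 × 12.44) = 0.0008866 kg/m³.
(x−vt)²/(4Dt) = (-2)²/(4 × 0.028 × 440) = 0.08117; exp(−0.08117) = 0.9220.
C = 0.0008866 × 0.9220 = 0.000817 kg/m³.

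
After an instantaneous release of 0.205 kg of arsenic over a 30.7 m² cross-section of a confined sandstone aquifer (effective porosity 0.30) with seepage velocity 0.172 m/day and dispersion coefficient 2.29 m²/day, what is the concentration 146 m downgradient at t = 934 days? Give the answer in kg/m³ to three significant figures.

0.000132 kg/m³

For an instantaneous plane source, C(x,t) = M/(n_e·A·√(4πDt)) · exp(−(x−vt)²/(4Dt)), with n_e·A the pore (flow) area.
Plume center vt = 0.172 × 934 = 160.648 m, so the well at 146 m is 14.648 m upgradient of the peak.
√(4πDt) = 163.9 m, giving peak height M/(n_e·A·√(4πDt)) = 0.205/(0.30 × 30.7 × 163.9) = 0.0001358 kg/m³.
(x−vt)²/(4Dt) = (-14.648)²/(4 × 2.29 × 934) = 0.02508; exp(−0.02508) = 0.9752.
C = 0.0001358 × 0.9752 = 0.000132 kg/m³.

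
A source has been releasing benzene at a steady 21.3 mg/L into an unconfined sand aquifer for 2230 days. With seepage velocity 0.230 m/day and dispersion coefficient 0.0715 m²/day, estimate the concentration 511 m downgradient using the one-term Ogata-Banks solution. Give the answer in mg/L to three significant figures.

For a continuous step input, C/C₀ ≈ ½·erfc((x−vt)/(2√(Dt))).
vt = 0.230 × 2230 = 512.9 m and 2√(Dt) = 2√(0.0715 × 2230) = 25.25 m.
Argument (x−vt)/(2√(Dt)) = (511 − 512.9)/25.25 = -0.07525; ½·erfc(-0.07525) = 0.5424.
C = 21.3 × 0.5424 = 11.6 mg/L.

11.6 mg/L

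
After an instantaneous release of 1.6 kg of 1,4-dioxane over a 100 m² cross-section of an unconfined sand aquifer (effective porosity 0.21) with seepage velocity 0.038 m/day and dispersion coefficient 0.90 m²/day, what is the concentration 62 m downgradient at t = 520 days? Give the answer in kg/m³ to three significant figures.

0.000383 kg/m³

For an instantaneous plane source, C(x,t) = M/(n_e·A·√(4πDt)) · exp(−(x−vt)²/(4Dt)), with n_e·A the pore (flow) area.
Plume center vt = 0.038 × 520 = 19.76 m, so the well at 62 m is 42.24 m downgradient of the peak.
√(4πDt) = 76.69 m, giving peak height M/(n_e·A·√(4πDt)) = 1.6/(0.21 × 100 × 76.69) = 0.0009935 kg/m³.
(x−vt)²/(4Dt) = (42.24)²/(4 × 0.90 × 520) = 0.9531; exp(−0.9531) = 0.3855.
C = 0.0009935 × 0.3855 = 0.000383 kg/m³.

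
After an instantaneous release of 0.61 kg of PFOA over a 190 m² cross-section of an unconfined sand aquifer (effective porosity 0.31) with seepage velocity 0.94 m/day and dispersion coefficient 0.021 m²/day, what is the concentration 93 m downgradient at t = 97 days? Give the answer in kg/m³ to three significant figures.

For an instantaneous plane source, C(x,t) = M/(n_e·A·√(4πDt)) · exp(−(x−vt)²/(4Dt)), with n_e·A the pore (flow) area.
Plume center vt = 0.94 × 97 = 91.18 m, so the well at 93 m is 1.82 m downgradient of the peak.
√(4πDt) = 5.059 m, giving peak height M/(n_e·A·√(4πDt)) = 0.61/(0.31 × 190 × 5.059) = 0.002047 kg/m³.
(x−vt)²/(4Dt) = (1.82)²/(4 × 0.021 × 97) = 0.4065; exp(−0.4065) = 0.6660.
C = 0.002047 × 0.6660 = 0.00136 kg/m³.

0.00136 kg/m³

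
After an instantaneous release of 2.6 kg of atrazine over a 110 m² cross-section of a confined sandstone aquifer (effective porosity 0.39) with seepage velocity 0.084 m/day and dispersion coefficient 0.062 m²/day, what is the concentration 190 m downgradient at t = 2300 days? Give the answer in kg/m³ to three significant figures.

0.00141 kg/m³

For an instantaneous plane source, C(x,t) = M/(n_e·A·√(4πDt)) · exp(−(x−vt)²/(4Dt)), with n_e·A the pore (flow) area.
Plume center vt = 0.084 × 2300 = 193.2 m, so the well at 190 m is 3.2 m upgradient of the peak.
√(4πDt) = 42.33 m, giving peak height M/(n_e·A·√(4πDt)) = 2.6/(0.39 × 110 × 42.33) = 0.001432 kg/m³.
(x−vt)²/(4Dt) = (-3.2)²/(4 × 0.062 × 2300) = 0.01795; exp(−0.01795) = 0.9822.
C = 0.001432 × 0.9822 = 0.00141 kg/m³.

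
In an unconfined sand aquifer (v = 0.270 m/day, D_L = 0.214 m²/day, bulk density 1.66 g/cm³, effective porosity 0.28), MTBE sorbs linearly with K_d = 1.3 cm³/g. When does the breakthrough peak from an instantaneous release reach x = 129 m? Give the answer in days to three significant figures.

Retardation factor R = 1 + ρ_b·K_d/n = 1 + 1.66 × 1.3/0.28 = 8.707.
Sorption retards both mechanisms: v_R = v/R = 0.03101 m/day, D_R = D/R = 0.02458 m²/day.
Peak time from v_R²t² + 2D_R t − x² = 0: t = (√(D_R² + v_R²x²) − D_R)/v_R².
√(D_R² + v_R²x²) = √(0.02458² + 0.03101² × 129²) = 4.000; v_R² = 0.0009616.
t = (4.000 − 0.02458)/0.0009616 = 4130 days.

4130 days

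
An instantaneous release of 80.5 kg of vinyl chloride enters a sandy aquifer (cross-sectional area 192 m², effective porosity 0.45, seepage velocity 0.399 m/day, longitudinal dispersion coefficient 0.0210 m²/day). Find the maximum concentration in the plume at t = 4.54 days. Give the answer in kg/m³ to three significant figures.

0.851 kg/m³

The peak of an instantaneous 1D plume sits at x = vt; there the Gaussian factor is 1 and C_max = M/(n_e·A·√(4πDt)), where n_e·A is the pore area the mass is dissolved in.
√(4πDt) = √(4π × 0.0210 × 4.54) = 1.095 m, so C_max = 80.5/(0.45 × 192 × 1.095) = 0.851 kg/m³.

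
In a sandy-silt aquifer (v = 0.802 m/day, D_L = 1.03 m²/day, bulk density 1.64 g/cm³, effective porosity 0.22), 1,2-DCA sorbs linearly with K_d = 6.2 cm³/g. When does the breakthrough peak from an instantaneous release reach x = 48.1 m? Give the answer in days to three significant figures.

2760 days

Retardation factor R = 1 + ρ_b·K_d/n = 1 + 1.64 × 6.2/0.22 = 47.22.
Sorption retards both mechanisms: v_R = v/R = 0.01698 m/day, D_R = D/R = 0.02181 m²/day.
Peak time from v_R²t² + 2D_R t − x² = 0: t = (√(D_R² + v_R²x²) − D_R)/v_R².
√(D_R² + v_R²x²) = √(0.02181² + 0.01698² × 48.1²) = 0.8170; v_R² = 0.0002883.
t = (0.8170 − 0.02181)/0.0002883 = 2760 days.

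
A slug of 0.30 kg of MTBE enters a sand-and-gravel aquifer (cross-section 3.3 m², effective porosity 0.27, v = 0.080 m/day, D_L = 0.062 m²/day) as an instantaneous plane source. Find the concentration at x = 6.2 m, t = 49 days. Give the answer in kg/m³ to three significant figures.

0.0355 kg/m³

For an instantaneous plane source, C(x,t) = M/(n_e·A·√(4πDt)) · exp(−(x−vt)²/(4Dt)), with n_e·A the pore (flow) area.
Plume center vt = 0.080 × 49 = 3.92 m, so the well at 6.2 m is 2.28 m downgradient of the peak.
√(4πDt) = 6.179 m, giving peak height M/(n_e·A·√(4πDt)) = 0.30/(0.27 × 3.3 × 6.179) = 0.05449 kg/m³.
(x−vt)²/(4Dt) = (2.28)²/(4 × 0.062 × 49) = 0.4278; exp(−0.4278) = 0.6519.
C = 0.05449 × 0.6519 = 0.0355 kg/m³.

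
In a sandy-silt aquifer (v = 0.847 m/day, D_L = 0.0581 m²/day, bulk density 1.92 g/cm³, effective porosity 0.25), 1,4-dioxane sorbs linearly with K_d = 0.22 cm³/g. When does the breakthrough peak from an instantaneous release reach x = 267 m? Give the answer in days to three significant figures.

848 days

Retardation factor R = 1 + ρ_b·K_d/n = 1 + 1.92 × 0.22/0.25 = 2.690.
Sorption retards both mechanisms: v_R = v/R = 0.3149 m/day, D_R = D/R = 0.02160 m²/day.
Peak time from v_R²t² + 2D_R t − x² = 0: t = (√(D_R² + v_R²x²) − D_R)/v_R².
√(D_R² + v_R²x²) = √(0.02160² + 0.3149² × 267²) = 84.08; v_R² = 0.09916.
t = (84.08 − 0.02160)/0.09916 = 848 days.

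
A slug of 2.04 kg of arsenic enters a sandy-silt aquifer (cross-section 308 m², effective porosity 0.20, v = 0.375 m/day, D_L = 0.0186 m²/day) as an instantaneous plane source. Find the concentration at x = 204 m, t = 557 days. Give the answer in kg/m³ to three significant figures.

For an instantaneous plane source, C(x,t) = M/(n_e·A·√(4πDt)) · exp(−(x−vt)²/(4Dt)), with n_e·A the pore (flow) area.
Plume center vt = 0.375 × 557 = 208.875 m, so the well at 204 m is 4.875 m upgradient of the peak.
√(4πDt) = 11.41 m, giving peak height M/(n_e·A·√(4πDt)) = 2.04/(0.20 × 308 × 11.41) = 0.002902 kg/m³.
(x−vt)²/(4Dt) = (-4.875)²/(4 × 0.0186 × 557) = 0.5735; exp(−0.5735) = 0.5635.
C = 0.002902 × 0.5635 = 0.00164 kg/m³.

0.00164 kg/m³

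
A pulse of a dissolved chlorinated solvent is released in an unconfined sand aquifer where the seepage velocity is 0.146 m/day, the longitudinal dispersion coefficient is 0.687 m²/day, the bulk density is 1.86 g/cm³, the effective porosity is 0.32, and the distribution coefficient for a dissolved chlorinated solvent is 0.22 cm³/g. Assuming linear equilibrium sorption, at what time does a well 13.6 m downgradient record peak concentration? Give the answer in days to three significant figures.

Retardation factor R = 1 + ρ_b·K_d/n = 1 + 1.86 × 0.22/0.32 = 2.279.
Sorption retards both mechanisms: v_R = v/R = 0.06406 m/day, D_R = D/R = 0.3014 m²/day.
Peak time from v_R²t² + 2D_R t − x² = 0: t = (√(D_R² + v_R²x²) − D_R)/v_R².
√(D_R² + v_R²x²) = √(0.3014² + 0.06406² × 13.6²) = 0.9219; v_R² = 0.004104.
t = (0.9219 − 0.3014)/0.004104 = 151 days.

151 days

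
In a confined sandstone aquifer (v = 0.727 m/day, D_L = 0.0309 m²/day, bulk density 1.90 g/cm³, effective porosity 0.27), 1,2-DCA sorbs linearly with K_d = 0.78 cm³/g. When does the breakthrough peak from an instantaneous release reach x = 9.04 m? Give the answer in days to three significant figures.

Retardation factor R = 1 + ρ_b·K_d/n = 1 + 1.90 × 0.78/0.27 = 6.489.
Sorption retards both mechanisms: v_R = v/R = 0.1120 m/day, D_R = D/R = 0.004762 m²/day.
Peak time from v_R²t² + 2D_R t − x² = 0: t = (√(D_R² + v_R²x²) − D_R)/v_R².
√(D_R² + v_R²x²) = √(0.004762² + 0.1120² × 9.04²) = 1.012; v_R² = 0.01254.
t = (1.012 − 0.004762)/0.01254 = 80.3 days.

80.3 days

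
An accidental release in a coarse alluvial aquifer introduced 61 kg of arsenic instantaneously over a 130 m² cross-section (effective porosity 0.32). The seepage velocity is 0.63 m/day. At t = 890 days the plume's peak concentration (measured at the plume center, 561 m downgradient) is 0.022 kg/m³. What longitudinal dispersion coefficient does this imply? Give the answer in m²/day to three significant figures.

At the plume center C_max = M/(n_e·A·√(4πDt)), so D = M²/(4πt·(n_e·A·C_max)²).
n_e·A·C_max = 0.32 × 130 × 0.022 = 0.9152 kg/m.
D = 61²/(4π × 890 × 0.9152²) = 0.397 m²/day.

0.397 m²/day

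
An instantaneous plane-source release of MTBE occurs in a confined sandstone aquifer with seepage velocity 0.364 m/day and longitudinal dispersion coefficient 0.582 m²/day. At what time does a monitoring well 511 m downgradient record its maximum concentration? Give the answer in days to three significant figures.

1400 days

For the 1D instantaneous-source solution, setting ∂C/∂t = 0 at fixed x gives v²t² + 2Dt − x² = 0, so t = (√(D² + v²x²) − D)/v².
√(D² + v²x²) = √(0.582² + 0.364² × 511²) = 186.0; v² = 0.132496.
t = (186.0 − 0.582)/0.132496 = 1400 days (vs. the pure-advection estimate x/v = 1400 d).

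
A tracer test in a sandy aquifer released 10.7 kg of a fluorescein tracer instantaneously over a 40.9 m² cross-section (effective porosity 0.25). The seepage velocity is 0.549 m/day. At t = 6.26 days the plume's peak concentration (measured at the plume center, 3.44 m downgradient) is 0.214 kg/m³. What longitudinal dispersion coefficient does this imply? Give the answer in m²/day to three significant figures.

0.304 m²/day

At the plume center C_max = M/(n_e·A·√(4πDt)), so D = M²/(4πt·(n_e·A·C_max)²).
n_e·A·C_max = 0.25 × 40.9 × 0.214 = 2.188 kg/m.
D = 10.7²/(4π × 6.26 × 2.188²) = 0.304 m²/day.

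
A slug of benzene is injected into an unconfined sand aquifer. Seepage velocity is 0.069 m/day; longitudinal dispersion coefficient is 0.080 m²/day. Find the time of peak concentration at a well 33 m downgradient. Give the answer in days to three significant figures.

For the 1D instantaneous-source solution, setting ∂C/∂t = 0 at fixed x gives v²t² + 2Dt − x² = 0, so t = (√(D² + v²x²) − D)/v².
√(D² + v²x²) = √(0.080² + 0.069² × 33²) = 2.278; v² = 0.004761.
t = (2.278 − 0.080)/0.004761 = 462 days (vs. the pure-advection estimate x/v = 478 d).

462 days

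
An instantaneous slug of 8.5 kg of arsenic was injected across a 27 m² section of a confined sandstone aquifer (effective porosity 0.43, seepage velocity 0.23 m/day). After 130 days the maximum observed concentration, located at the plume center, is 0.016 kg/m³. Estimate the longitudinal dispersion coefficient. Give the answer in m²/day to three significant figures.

1.28 m²/day

At the plume center C_max = M/(n_e·A·√(4πDt)), so D = M²/(4πt·(n_e·A·C_max)²).
n_e·A·C_max = 0.43 × 27 × 0.016 = 0.1858 kg/m.
D = 8.5²/(4π × 130 × 0.1858²) = 1.28 m²/day.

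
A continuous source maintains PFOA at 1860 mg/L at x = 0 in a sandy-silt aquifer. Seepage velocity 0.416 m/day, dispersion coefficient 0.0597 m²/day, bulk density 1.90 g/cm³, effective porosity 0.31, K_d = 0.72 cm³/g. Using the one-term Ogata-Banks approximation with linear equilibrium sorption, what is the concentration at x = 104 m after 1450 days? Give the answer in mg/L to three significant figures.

1680 mg/L

Retardation factor R = 1 + ρ_b·K_d/n = 1 + 1.90 × 0.72/0.31 = 5.413.
Sorption retards both mechanisms: v_R = v/R = 0.07685 m/day, D_R = D/R = 0.01103 m²/day.
v_R·t = 0.07685 × 1450 = 111.4325 m; 2√(D_R t) = 7.998 m; argument = (104 − 111.4325)/7.998 = -0.9293.
C = C₀ × ½·erfc(-0.9293) = 1860 × 0.9056 = 1680 mg/L.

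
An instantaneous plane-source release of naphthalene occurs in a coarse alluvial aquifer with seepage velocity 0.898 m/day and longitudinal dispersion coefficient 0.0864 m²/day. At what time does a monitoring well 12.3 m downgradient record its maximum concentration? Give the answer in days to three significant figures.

For the 1D instantaneous-source solution, setting ∂C/∂t = 0 at fixed x gives v²t² + 2Dt − x² = 0, so t = (√(D² + v²x²) − D)/v².
√(D² + v²x²) = √(0.0864² + 0.898² × 12.3²) = 11.05; v² = 0.806404.
t = (11.05 − 0.0864)/0.806404 = 13.6 days (vs. the pure-advection estimate x/v = 13.7 d).

13.6 days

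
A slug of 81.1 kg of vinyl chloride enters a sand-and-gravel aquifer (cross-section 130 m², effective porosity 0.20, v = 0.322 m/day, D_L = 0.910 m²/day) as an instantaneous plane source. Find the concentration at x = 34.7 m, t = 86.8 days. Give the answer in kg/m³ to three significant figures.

0.0857 kg/m³

For an instantaneous plane source, C(x,t) = M/(n_e·A·√(4πDt)) · exp(−(x−vt)²/(4Dt)), with n_e·A the pore (flow) area.
Plume center vt = 0.322 × 86.8 = 27.9496 m, so the well at 34.7 m is 6.7504 m downgradient of the peak.
√(4πDt) = 31.51 m, giving peak height M/(n_e·A·√(4πDt)) = 81.1/(0.20 × 130 × 31.51) = 0.09899 kg/m³.
(x−vt)²/(4Dt) = (6.7504)²/(4 × 0.910 × 86.8) = 0.1442; exp(−0.1442) = 0.8657.
C = 0.09899 × 0.8657 = 0.0857 kg/m³.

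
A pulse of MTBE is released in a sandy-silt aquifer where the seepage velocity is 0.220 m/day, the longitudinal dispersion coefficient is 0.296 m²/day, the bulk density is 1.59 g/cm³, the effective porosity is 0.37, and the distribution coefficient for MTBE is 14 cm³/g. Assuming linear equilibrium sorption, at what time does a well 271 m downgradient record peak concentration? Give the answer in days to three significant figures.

75000 days

Retardation factor R = 1 + ρ_b·K_d/n = 1 + 1.59 × 14/0.37 = 61.16.
Sorption retards both mechanisms: v_R = v/R = 0.003597 m/day, D_R = D/R = 0.004840 m²/day.
Peak time from v_R²t² + 2D_R t − x² = 0: t = (√(D_R² + v_R²x²) − D_R)/v_R².
√(D_R² + v_R²x²) = √(0.004840² + 0.003597² × 271²) = 0.9748; v_R² = 1.294e-05.
t = (0.9748 − 0.004840)/1.294e-05 = 75000 days.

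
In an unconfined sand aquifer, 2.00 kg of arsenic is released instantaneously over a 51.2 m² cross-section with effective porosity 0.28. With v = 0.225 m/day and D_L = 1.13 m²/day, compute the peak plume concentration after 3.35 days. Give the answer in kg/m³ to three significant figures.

The peak of an instantaneous 1D plume sits at x = vt; there the Gaussian factor is 1 and C_max = M/(n_e·A·√(4πDt)), where n_e·A is the pore area the mass is dissolved in.
√(4πDt) = √(4π × 1.13 × 3.35) = 6.897 m, so C_max = 2.00/(0.28 × 51.2 × 6.897) = 0.0202 kg/m³.

0.0202 kg/m³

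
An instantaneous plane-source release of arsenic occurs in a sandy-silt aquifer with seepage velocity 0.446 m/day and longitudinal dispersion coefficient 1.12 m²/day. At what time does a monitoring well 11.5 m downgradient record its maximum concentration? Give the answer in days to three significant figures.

20.8 days

For the 1D instantaneous-source solution, setting ∂C/∂t = 0 at fixed x gives v²t² + 2Dt − x² = 0, so t = (√(D² + v²x²) − D)/v².
√(D² + v²x²) = √(1.12² + 0.446² × 11.5²) = 5.250; v² = 0.198916.
t = (5.250 − 1.12)/0.198916 = 20.8 days (vs. the pure-advection estimate x/v = 25.8 d).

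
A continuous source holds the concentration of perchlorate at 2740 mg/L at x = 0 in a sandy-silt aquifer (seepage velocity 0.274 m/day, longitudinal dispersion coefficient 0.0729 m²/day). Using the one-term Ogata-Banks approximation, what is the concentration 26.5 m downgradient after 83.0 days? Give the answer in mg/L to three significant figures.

384 mg/L

For a continuous step input, C/C₀ ≈ ½·erfc((x−vt)/(2√(Dt))).
vt = 0.274 × 83.0 = 22.742 m and 2√(Dt) = 2√(0.0729 × 83.0) = 4.920 m.
Argument (x−vt)/(2√(Dt)) = (26.5 − 22.742)/4.920 = 0.7638; ½·erfc(0.7638) = 0.1400.
C = 2740 × 0.1400 = 384 mg/L.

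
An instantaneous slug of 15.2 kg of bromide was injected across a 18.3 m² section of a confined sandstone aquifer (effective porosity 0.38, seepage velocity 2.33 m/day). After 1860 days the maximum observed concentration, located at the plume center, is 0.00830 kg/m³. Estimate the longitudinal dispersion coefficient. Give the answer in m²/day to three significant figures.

At the plume center C_max = M/(n_e·A·√(4πDt)), so D = M²/(4πt·(n_e·A·C_max)²).
n_e·A·C_max = 0.38 × 18.3 × 0.00830 = 0.05772 kg/m.
D = 15.2²/(4π × 1860 × 0.05772²) = 2.97 m²/day.

2.97 m²/day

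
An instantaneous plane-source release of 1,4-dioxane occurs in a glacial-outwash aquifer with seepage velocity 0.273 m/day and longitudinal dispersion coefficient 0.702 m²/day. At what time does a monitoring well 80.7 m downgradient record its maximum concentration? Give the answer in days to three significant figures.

For the 1D instantaneous-source solution, setting ∂C/∂t = 0 at fixed x gives v²t² + 2Dt − x² = 0, so t = (√(D² + v²x²) − D)/v².
√(D² + v²x²) = √(0.702² + 0.273² × 80.7²) = 22.04; v² = 0.074529.
t = (22.04 − 0.702)/0.074529 = 286 days (vs. the pure-advection estimate x/v = 296 d).

286 days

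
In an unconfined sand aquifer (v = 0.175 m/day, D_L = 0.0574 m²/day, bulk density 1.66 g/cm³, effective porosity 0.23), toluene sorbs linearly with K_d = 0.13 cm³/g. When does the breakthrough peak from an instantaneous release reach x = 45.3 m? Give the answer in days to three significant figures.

Retardation factor R = 1 + ρ_b·K_d/n = 1 + 1.66 × 0.13/0.23 = 1.938.
Sorption retards both mechanisms: v_R = v/R = 0.09030 m/day, D_R = D/R = 0.02962 m²/day.
Peak time from v_R²t² + 2D_R t − x² = 0: t = (√(D_R² + v_R²x²) − D_R)/v_R².
√(D_R² + v_R²x²) = √(0.02962² + 0.09030² × 45.3²) = 4.091; v_R² = 0.008154.
t = (4.091 − 0.02962)/0.008154 = 498 days.

498 days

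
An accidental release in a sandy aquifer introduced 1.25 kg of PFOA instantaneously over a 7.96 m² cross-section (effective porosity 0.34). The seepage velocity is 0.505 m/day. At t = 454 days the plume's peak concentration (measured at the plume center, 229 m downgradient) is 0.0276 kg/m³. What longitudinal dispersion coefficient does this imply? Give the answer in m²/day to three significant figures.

0.0491 m²/day

At the plume center C_max = M/(n_e·A·√(4πDt)), so D = M²/(4πt·(n_e·A·C_max)²).
n_e·A·C_max = 0.34 × 7.96 × 0.0276 = 0.07470 kg/m.
D = 1.25²/(4π × 454 × 0.07470²) = 0.0491 m²/day.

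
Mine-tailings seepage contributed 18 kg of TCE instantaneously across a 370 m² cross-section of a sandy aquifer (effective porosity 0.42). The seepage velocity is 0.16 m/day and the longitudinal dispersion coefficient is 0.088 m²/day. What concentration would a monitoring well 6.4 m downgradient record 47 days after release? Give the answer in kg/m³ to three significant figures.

For an instantaneous plane source, C(x,t) = M/(n_e·A·√(4πDt)) · exp(−(x−vt)²/(4Dt)), with n_e·A the pore (flow) area.
Plume center vt = 0.16 × 47 = 7.52 m, so the well at 6.4 m is 1.12 m upgradient of the peak.
√(4πDt) = 7.209 m, giving peak height M/(n_e·A·√(4πDt)) = 18/(0.42 × 370 × 7.209) = 0.01607 kg/m³.
(x−vt)²/(4Dt) = (-1.12)²/(4 × 0.088 × 47) = 0.07582; exp(−0.07582) = 0.9270.
C = 0.01607 × 0.9270 = 0.0149 kg/m³.

0.0149 kg/m³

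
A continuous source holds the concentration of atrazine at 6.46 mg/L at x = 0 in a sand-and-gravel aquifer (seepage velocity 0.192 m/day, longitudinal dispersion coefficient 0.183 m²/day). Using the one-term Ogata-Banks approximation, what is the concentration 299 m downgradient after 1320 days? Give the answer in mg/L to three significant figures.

0.123 mg/L

For a continuous step input, C/C₀ ≈ ½·erfc((x−vt)/(2√(Dt))).
vt = 0.192 × 1320 = 253.44 m and 2√(Dt) = 2√(0.183 × 1320) = 31.08 m.
Argument (x−vt)/(2√(Dt)) = (299 − 253.44)/31.08 = 1.466; ½·erfc(1.466) = 0.01908.
C = 6.46 × 0.01908 = 0.123 mg/L.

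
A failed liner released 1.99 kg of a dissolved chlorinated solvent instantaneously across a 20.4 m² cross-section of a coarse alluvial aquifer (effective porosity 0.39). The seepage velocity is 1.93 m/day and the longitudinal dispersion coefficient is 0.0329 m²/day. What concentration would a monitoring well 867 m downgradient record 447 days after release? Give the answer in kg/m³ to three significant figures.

0.0135 kg/m³

For an instantaneous plane source, C(x,t) = M/(n_e·A·√(4πDt)) · exp(−(x−vt)²/(4Dt)), with n_e·A the pore (flow) area.
Plume center vt = 1.93 × 447 = 862.71 m, so the well at 867 m is 4.29 m downgradient of the peak.
√(4πDt) = 13.59 m, giving peak height M/(n_e·A·√(4πDt)) = 1.99/(0.39 × 20.4 × 13.59) = 0.01841 kg/m³.
(x−vt)²/(4Dt) = (4.29)²/(4 × 0.0329 × 447) = 0.3129; exp(−0.3129) = 0.7313.
C = 0.01841 × 0.7313 = 0.0135 kg/m³.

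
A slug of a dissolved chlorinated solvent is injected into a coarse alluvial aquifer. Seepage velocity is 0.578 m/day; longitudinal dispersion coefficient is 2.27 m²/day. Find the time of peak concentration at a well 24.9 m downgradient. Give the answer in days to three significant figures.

For the 1D instantaneous-source solution, setting ∂C/∂t = 0 at fixed x gives v²t² + 2Dt − x² = 0, so t = (√(D² + v²x²) − D)/v².
√(D² + v²x²) = √(2.27² + 0.578² × 24.9²) = 14.57; v² = 0.334084.
t = (14.57 − 2.27)/0.334084 = 36.8 days (vs. the pure-advection estimate x/v = 43.1 d).

36.8 days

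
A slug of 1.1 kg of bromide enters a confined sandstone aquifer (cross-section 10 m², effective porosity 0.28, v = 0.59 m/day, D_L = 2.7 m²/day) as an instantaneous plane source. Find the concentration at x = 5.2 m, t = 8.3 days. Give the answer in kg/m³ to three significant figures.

For an instantaneous plane source, C(x,t) = M/(n_e·A·√(4πDt)) · exp(−(x−vt)²/(4Dt)), with n_e·A the pore (flow) area.
Plume center vt = 0.59 × 8.3 = 4.897 m, so the well at 5.2 m is 0.303 m downgradient of the peak.
√(4πDt) = 16.78 m, giving peak height M/(n_e·A·√(4πDt)) = 1.1/(0.28 × 10 × 16.78) = 0.02341 kg/m³.
(x−vt)²/(4Dt) = (0.303)²/(4 × 2.7 × 8.3) = 0.001024; exp(−0.001024) = 0.9990.
C = 0.02341 × 0.9990 = 0.0234 kg/m³.

0.0234 kg/m³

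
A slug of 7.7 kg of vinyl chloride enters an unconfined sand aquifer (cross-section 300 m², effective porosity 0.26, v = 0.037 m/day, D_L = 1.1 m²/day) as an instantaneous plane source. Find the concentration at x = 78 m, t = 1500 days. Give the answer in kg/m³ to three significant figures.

For an instantaneous plane source, C(x,t) = M/(n_e·A·√(4πDt)) · exp(−(x−vt)²/(4Dt)), with n_e·A the pore (flow) area.
Plume center vt = 0.037 × 1500 = 55.5 m, so the well at 78 m is 22.5 m downgradient of the peak.
√(4πDt) = 144.0 m, giving peak height M/(n_e·A·√(4πDt)) = 7.7/(0.26 × 300 × 144.0) = 0.0006855 kg/m³.
(x−vt)²/(4Dt) = (22.5)²/(4 × 1.1 × 1500) = 0.07670; exp(−0.07670) = 0.9262.
C = 0.0006855 × 0.9262 = 0.000635 kg/m³.

0.000635 kg/m³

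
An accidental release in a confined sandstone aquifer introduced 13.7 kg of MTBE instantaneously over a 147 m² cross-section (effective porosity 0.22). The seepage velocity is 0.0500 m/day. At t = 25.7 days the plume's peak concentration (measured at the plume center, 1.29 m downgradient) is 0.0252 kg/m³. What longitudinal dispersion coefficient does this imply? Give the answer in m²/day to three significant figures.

0.875 m²/day

At the plume center C_max = M/(n_e·A·√(4πDt)), so D = M²/(4πt·(n_e·A·C_max)²).
n_e·A·C_max = 0.22 × 147 × 0.0252 = 0.8150 kg/m.
D = 13.7²/(4π × 25.7 × 0.8150²) = 0.875 m²/day.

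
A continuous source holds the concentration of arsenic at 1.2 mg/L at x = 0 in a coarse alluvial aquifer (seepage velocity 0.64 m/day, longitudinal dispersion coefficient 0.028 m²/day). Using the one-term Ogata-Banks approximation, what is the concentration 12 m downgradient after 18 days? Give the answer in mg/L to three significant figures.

For a continuous step input, C/C₀ ≈ ½·erfc((x−vt)/(2√(Dt))).
vt = 0.64 × 18 = 11.52 m and 2√(Dt) = 2√(0.028 × 18) = 1.420 m.
Argument (x−vt)/(2√(Dt)) = (12 − 11.52)/1.420 = 0.3380; ½·erfc(0.3380) = 0.3163.
C = 1.2 × 0.3163 = 0.380 mg/L.

0.380 mg/L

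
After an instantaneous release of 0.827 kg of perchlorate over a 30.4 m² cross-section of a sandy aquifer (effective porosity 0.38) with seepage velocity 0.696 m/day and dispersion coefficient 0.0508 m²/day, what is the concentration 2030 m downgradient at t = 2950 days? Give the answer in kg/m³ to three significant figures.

0.000672 kg/m³

For an instantaneous plane source, C(x,t) = M/(n_e·A·√(4πDt)) · exp(−(x−vt)²/(4Dt)), with n_e·A the pore (flow) area.
Plume center vt = 0.696 × 2950 = 2053.2 m, so the well at 2030 m is 23.2 m upgradient of the peak.
√(4πDt) = 43.40 m, giving peak height M/(n_e·A·√(4πDt)) = 0.827/(0.38 × 30.4 × 43.40) = 0.001650 kg/m³.
(x−vt)²/(4Dt) = (-23.2)²/(4 × 0.0508 × 2950) = 0.8979; exp(−0.8979) = 0.4074.
C = 0.001650 × 0.4074 = 0.000672 kg/m³.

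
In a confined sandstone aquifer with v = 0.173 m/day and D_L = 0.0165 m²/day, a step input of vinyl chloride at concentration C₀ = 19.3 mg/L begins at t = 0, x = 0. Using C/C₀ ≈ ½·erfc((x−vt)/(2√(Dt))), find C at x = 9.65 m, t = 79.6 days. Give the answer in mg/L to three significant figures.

19.2 mg/L

For a continuous step input, C/C₀ ≈ ½·erfc((x−vt)/(2√(Dt))).
vt = 0.173 × 79.6 = 13.7708 m and 2√(Dt) = 2√(0.0165 × 79.6) = 2.292 m.
Argument (x−vt)/(2√(Dt)) = (9.65 − 13.7708)/2.292 = -1.798; ½·erfc(-1.798) = 0.9945.
C = 19.3 × 0.9945 = 19.2 mg/L.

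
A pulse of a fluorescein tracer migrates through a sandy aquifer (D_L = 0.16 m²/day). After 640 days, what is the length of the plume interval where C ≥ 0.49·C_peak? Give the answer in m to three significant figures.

The plume is Gaussian with σ = √(2Dt) = √(2 × 0.16 × 640) = 14.31 m.
C/C_peak = exp(−Δx²/(2σ²)) = 0.49 ⇒ Δx = σ·√(−2 ln 0.49) = 14.31 × 1.194 = 17.09 m.
Width = 2Δx = 34.2 m.

34.2 m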